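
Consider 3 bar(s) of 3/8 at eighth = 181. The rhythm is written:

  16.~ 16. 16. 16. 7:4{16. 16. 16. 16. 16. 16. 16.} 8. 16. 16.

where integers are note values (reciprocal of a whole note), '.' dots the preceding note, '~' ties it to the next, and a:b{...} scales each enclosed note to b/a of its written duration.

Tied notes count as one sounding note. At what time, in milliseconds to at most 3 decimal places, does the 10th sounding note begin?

note 10 onset = 39/7b = 1846.882ms

1. 0.0ms @ 0 + 497.238ms (3/2)
2. 497.238ms @ 3/2 + 248.619ms (3/4)
3. 745.856ms @ 9/4 + 248.619ms (3/4)
4. 994.475ms @ 3 + 142.068ms (3/7)
5. 1136.543ms @ 24/7 + 142.068ms (3/7)
6. 1278.611ms @ 27/7 + 142.068ms (3/7)
7. 1420.679ms @ 30/7 + 142.068ms (3/7)
8. 1562.747ms @ 33/7 + 142.068ms (3/7)
9. 1704.815ms @ 36/7 + 142.068ms (3/7)
10. 1846.882ms @ 39/7 + 142.068ms (3/7)
11. 1988.95ms @ 6 + 497.238ms (3/2)
12. 2486.188ms @ 15/2 + 248.619ms (3/4)
13. 2734.807ms @ 33/4 + 248.619ms (3/4)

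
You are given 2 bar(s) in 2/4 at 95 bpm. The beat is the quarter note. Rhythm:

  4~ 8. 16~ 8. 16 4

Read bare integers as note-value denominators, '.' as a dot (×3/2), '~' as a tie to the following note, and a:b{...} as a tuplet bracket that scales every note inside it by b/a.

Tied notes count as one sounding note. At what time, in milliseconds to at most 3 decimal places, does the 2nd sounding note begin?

1. 0.0ms @ 0 + 1105.263ms (7/4)
2. 1105.263ms @ 7/4 + 631.579ms (1)
3. 1736.842ms @ 11/4 + 157.895ms (1/4)
4. 1894.737ms @ 3 + 631.579ms (1)

note 2 onset = 7/4b = 1105.263ms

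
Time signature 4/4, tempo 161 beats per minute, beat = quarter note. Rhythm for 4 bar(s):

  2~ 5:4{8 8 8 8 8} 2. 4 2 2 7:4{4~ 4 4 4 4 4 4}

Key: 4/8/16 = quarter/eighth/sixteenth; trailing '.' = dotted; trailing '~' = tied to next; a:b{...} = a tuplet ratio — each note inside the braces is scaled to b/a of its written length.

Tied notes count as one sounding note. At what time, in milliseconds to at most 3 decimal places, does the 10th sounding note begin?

note 10 onset = 12b = 4472.05ms

1. 0.0ms @ 0 + 894.41ms (12/5)
2. 894.41ms @ 12/5 + 149.068ms (2/5)
3. 1043.478ms @ 14/5 + 149.068ms (2/5)
4. 1192.547ms @ 16/5 + 149.068ms (2/5)
5. 1341.615ms @ 18/5 + 149.068ms (2/5)
6. 1490.683ms @ 4 + 1118.012ms (3)
7. 2608.696ms @ 7 + 372.671ms (1)
8. 2981.366ms @ 8 + 745.342ms (2)
9. 3726.708ms @ 10 + 745.342ms (2)
10. 4472.05ms @ 12 + 425.909ms (8/7)
11. 4897.959ms @ 92/7 + 212.955ms (4/7)
12. 5110.914ms @ 96/7 + 212.955ms (4/7)
13. 5323.869ms @ 100/7 + 212.955ms (4/7)
14. 5536.823ms @ 104/7 + 212.955ms (4/7)
15. 5749.778ms @ 108/7 + 212.955ms (4/7)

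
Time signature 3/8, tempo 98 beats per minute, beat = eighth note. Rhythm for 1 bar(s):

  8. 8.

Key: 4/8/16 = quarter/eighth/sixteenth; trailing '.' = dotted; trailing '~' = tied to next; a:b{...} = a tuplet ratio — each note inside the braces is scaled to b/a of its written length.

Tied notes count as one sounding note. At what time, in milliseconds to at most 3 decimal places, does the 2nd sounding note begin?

note 2 onset = 3/2b = 918.367ms

1. 0.0ms @ 0 + 918.367ms (3/2)
2. 918.367ms @ 3/2 + 918.367ms (3/2)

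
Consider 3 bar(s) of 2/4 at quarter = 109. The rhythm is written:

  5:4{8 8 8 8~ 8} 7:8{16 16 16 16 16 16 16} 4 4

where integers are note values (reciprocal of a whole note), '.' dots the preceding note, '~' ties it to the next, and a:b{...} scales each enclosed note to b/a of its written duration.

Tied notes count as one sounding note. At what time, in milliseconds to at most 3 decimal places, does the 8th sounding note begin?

1. 0.0ms @ 0 + 220.183ms (2/5)
2. 220.183ms @ 2/5 + 220.183ms (2/5)
3. 440.367ms @ 4/5 + 220.183ms (2/5)
4. 660.55ms @ 6/5 + 440.367ms (4/5)
5. 1100.917ms @ 2 + 157.274ms (2/7)
6. 1258.191ms @ 16/7 + 157.274ms (2/7)
7. 1415.465ms @ 18/7 + 157.274ms (2/7)
8. 1572.739ms @ 20/7 + 157.274ms (2/7)
9. 1730.013ms @ 22/7 + 157.274ms (2/7)
10. 1887.287ms @ 24/7 + 157.274ms (2/7)
11. 2044.561ms @ 26/7 + 157.274ms (2/7)
12. 2201.835ms @ 4 + 550.459ms (1)
13. 2752.294ms @ 5 + 550.459ms (1)

note 8 onset = 20/7b = 1572.739ms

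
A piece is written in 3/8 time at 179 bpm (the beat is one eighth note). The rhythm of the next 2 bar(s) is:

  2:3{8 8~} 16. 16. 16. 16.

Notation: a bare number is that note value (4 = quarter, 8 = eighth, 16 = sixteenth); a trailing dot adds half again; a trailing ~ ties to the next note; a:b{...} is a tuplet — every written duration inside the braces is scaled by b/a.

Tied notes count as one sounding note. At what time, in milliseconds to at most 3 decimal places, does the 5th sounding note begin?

note 5 onset = 21/4b = 1759.777ms

1. 0.0ms @ 0 + 502.793ms (3/2)
2. 502.793ms @ 3/2 + 754.19ms (9/4)
3. 1256.983ms @ 15/4 + 251.397ms (3/4)
4. 1508.38ms @ 9/2 + 251.397ms (3/4)
5. 1759.777ms @ 21/4 + 251.397ms (3/4)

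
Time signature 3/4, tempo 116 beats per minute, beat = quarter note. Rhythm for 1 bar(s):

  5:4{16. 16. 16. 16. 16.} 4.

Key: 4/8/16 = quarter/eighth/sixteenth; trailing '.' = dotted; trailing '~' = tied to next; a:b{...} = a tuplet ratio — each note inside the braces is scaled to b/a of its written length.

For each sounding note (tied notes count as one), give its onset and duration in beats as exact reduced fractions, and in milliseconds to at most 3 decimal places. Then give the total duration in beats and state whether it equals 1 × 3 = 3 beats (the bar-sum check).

1) 0.0ms=0b +155.172ms=3/10b
2) 155.172ms=3/10b +155.172ms=3/10b
3) 310.345ms=3/5b +155.172ms=3/10b
4) 465.517ms=9/10b +155.172ms=3/10b
5) 620.69ms=6/5b +155.172ms=3/10b
6) 775.862ms=3/2b +775.862ms=3/2b
Σ=3b of 3 (116bpm 3/4) — PASS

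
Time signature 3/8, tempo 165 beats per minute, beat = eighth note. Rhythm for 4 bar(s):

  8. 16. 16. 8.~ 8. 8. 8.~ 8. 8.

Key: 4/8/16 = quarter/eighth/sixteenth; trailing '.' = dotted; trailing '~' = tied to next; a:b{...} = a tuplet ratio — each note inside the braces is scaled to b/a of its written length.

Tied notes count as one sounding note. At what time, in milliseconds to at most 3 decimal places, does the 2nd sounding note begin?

1. 0.0ms @ 0 + 545.455ms (3/2)
2. 545.455ms @ 3/2 + 272.727ms (3/4)
3. 818.182ms @ 9/4 + 272.727ms (3/4)
4. 1090.909ms @ 3 + 1090.909ms (3)
5. 2181.818ms @ 6 + 545.455ms (3/2)
6. 2727.273ms @ 15/2 + 1090.909ms (3)
7. 3818.182ms @ 21/2 + 545.455ms (3/2)

note 2 onset = 3/2b = 545.455ms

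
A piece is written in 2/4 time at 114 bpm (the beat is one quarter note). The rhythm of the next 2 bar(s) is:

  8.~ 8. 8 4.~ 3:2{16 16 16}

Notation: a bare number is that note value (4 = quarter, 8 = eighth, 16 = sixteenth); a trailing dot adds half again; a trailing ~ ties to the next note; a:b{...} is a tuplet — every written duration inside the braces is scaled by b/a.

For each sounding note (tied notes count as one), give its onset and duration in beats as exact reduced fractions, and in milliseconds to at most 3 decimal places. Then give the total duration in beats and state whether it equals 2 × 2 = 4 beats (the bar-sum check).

1) 0.0ms=0b +789.474ms=3/2b
2) 789.474ms=3/2b +263.158ms=1/2b
3) 1052.632ms=2b +877.193ms=5/3b
4) 1929.825ms=11/3b +87.719ms=1/6b
5) 2017.544ms=23/6b +87.719ms=1/6b
Σ=4b of 4 (114bpm 2/4) — PASS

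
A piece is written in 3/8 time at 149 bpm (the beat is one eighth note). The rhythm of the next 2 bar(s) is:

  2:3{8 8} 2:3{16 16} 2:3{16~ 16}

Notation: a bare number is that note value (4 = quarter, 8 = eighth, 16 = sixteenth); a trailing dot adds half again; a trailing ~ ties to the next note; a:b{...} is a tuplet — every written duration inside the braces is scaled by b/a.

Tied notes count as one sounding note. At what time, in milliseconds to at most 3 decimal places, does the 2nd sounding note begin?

1. 0.0ms @ 0 + 604.027ms (3/2)
2. 604.027ms @ 3/2 + 604.027ms (3/2)
3. 1208.054ms @ 3 + 302.013ms (3/4)
4. 1510.067ms @ 15/4 + 302.013ms (3/4)
5. 1812.081ms @ 9/2 + 604.027ms (3/2)

note 2 onset = 3/2b = 604.027ms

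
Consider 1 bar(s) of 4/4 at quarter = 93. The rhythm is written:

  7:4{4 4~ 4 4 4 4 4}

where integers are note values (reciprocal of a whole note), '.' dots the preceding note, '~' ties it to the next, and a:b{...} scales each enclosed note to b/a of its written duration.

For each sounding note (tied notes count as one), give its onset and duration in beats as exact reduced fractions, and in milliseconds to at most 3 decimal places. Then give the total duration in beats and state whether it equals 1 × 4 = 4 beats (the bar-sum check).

1) 0.0ms=0b +368.664ms=4/7b
2) 368.664ms=4/7b +737.327ms=8/7b
3) 1105.991ms=12/7b +368.664ms=4/7b
4) 1474.654ms=16/7b +368.664ms=4/7b
5) 1843.318ms=20/7b +368.664ms=4/7b
6) 2211.982ms=24/7b +368.664ms=4/7b
Σ=4b of 4 (93bpm 4/4) — PASS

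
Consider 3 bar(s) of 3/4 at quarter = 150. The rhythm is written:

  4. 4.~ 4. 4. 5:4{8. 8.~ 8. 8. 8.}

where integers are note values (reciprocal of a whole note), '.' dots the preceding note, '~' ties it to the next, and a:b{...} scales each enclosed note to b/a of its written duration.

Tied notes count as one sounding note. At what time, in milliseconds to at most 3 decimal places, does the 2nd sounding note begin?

1. 0.0ms @ 0 + 600.0ms (3/2)
2. 600.0ms @ 3/2 + 1200.0ms (3)
3. 1800.0ms @ 9/2 + 600.0ms (3/2)
4. 2400.0ms @ 6 + 240.0ms (3/5)
5. 2640.0ms @ 33/5 + 480.0ms (6/5)
6. 3120.0ms @ 39/5 + 240.0ms (3/5)
7. 3360.0ms @ 42/5 + 240.0ms (3/5)

note 2 onset = 3/2b = 600.0ms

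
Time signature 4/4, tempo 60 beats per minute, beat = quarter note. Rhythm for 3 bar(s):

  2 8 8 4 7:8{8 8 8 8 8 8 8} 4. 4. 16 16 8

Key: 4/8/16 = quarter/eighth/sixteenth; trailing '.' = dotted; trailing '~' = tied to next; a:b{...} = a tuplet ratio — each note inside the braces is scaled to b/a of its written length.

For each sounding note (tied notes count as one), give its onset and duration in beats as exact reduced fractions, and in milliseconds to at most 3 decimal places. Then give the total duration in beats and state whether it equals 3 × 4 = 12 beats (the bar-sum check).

1) 0.0ms=0b +2000.0ms=2b
2) 2000.0ms=2b +500.0ms=1/2b
3) 2500.0ms=5/2b +500.0ms=1/2b
4) 3000.0ms=3b +1000.0ms=1b
5) 4000.0ms=4b +571.429ms=4/7b
6) 4571.429ms=32/7b +571.429ms=4/7b
7) 5142.857ms=36/7b +571.429ms=4/7b
8) 5714.286ms=40/7b +571.429ms=4/7b
9) 6285.714ms=44/7b +571.429ms=4/7b
10) 6857.143ms=48/7b +571.429ms=4/7b
11) 7428.571ms=52/7b +571.429ms=4/7b
12) 8000.0ms=8b +1500.0ms=3/2b
13) 9500.0ms=19/2b +1500.0ms=3/2b
14) 11000.0ms=11b +250.0ms=1/4b
15) 11250.0ms=45/4b +250.0ms=1/4b
16) 11500.0ms=23/2b +500.0ms=1/2b
Σ=12b of 12 (60bpm 4/4) — PASS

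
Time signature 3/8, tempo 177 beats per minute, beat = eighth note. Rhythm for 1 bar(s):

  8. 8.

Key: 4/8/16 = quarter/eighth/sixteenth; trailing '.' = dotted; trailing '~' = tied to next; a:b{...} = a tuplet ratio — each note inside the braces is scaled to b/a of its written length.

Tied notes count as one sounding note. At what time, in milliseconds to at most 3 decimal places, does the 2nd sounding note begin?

1. 0.0ms @ 0 + 508.475ms (3/2)
2. 508.475ms @ 3/2 + 508.475ms (3/2)

note 2 onset = 3/2b = 508.475ms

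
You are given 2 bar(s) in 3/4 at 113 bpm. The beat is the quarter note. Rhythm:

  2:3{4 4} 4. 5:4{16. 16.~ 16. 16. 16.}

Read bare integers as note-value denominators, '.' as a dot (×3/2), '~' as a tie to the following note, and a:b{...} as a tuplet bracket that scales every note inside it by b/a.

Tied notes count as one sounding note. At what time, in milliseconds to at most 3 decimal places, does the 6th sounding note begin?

note 6 onset = 27/5b = 2867.257ms

1. 0.0ms @ 0 + 796.46ms (3/2)
2. 796.46ms @ 3/2 + 796.46ms (3/2)
3. 1592.92ms @ 3 + 796.46ms (3/2)
4. 2389.381ms @ 9/2 + 159.292ms (3/10)
5. 2548.673ms @ 24/5 + 318.584ms (3/5)
6. 2867.257ms @ 27/5 + 159.292ms (3/10)
7. 3026.549ms @ 57/10 + 159.292ms (3/10)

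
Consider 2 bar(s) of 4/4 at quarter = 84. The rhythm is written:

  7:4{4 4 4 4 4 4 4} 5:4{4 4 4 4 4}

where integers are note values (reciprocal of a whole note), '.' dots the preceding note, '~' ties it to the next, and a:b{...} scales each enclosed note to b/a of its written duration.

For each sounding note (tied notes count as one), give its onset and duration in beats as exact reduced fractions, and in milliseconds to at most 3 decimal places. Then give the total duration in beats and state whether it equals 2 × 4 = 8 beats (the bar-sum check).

1) 0.0ms=0b +408.163ms=4/7b
2) 408.163ms=4/7b +408.163ms=4/7b
3) 816.327ms=8/7b +408.163ms=4/7b
4) 1224.49ms=12/7b +408.163ms=4/7b
5) 1632.653ms=16/7b +408.163ms=4/7b
6) 2040.816ms=20/7b +408.163ms=4/7b
7) 2448.98ms=24/7b +408.163ms=4/7b
8) 2857.143ms=4b +571.429ms=4/5b
9) 3428.571ms=24/5b +571.429ms=4/5b
10) 4000.0ms=28/5b +571.429ms=4/5b
11) 4571.429ms=32/5b +571.429ms=4/5b
12) 5142.857ms=36/5b +571.429ms=4/5b
Σ=8b of 8 (84bpm 4/4) — PASS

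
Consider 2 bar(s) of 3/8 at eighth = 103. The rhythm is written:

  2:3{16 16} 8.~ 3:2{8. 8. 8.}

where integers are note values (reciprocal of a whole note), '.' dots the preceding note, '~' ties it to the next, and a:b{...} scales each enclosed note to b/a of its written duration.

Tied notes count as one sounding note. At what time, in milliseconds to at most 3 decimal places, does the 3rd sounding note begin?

note 3 onset = 3/2b = 873.786ms

1. 0.0ms @ 0 + 436.893ms (3/4)
2. 436.893ms @ 3/4 + 436.893ms (3/4)
3. 873.786ms @ 3/2 + 1456.311ms (5/2)
4. 2330.097ms @ 4 + 582.524ms (1)
5. 2912.621ms @ 5 + 582.524ms (1)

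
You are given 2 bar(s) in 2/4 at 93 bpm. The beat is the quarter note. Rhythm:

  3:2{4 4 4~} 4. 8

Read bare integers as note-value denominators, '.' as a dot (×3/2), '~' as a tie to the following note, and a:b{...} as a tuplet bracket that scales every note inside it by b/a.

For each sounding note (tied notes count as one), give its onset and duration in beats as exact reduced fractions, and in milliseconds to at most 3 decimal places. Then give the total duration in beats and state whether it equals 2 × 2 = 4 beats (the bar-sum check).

1) 0.0ms=0b +430.108ms=2/3b
2) 430.108ms=2/3b +430.108ms=2/3b
3) 860.215ms=4/3b +1397.849ms=13/6b
4) 2258.065ms=7/2b +322.581ms=1/2b
Σ=4b of 4 (93bpm 2/4) — PASS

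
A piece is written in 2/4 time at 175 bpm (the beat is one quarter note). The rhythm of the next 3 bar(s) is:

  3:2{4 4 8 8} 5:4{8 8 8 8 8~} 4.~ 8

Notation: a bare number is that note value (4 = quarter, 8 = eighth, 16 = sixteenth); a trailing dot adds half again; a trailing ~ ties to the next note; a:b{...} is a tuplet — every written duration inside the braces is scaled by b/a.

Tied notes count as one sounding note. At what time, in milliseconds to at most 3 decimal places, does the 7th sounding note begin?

1. 0.0ms @ 0 + 228.571ms (2/3)
2. 228.571ms @ 2/3 + 228.571ms (2/3)
3. 457.143ms @ 4/3 + 114.286ms (1/3)
4. 571.429ms @ 5/3 + 114.286ms (1/3)
5. 685.714ms @ 2 + 137.143ms (2/5)
6. 822.857ms @ 12/5 + 137.143ms (2/5)
7. 960.0ms @ 14/5 + 137.143ms (2/5)
8. 1097.143ms @ 16/5 + 137.143ms (2/5)
9. 1234.286ms @ 18/5 + 822.857ms (12/5)

note 7 onset = 14/5b = 960.0ms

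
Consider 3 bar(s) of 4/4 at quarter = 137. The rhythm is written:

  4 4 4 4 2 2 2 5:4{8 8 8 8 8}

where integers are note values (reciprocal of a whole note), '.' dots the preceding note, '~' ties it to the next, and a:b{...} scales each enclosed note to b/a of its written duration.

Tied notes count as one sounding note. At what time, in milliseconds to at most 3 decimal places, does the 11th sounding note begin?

1. 0.0ms @ 0 + 437.956ms (1)
2. 437.956ms @ 1 + 437.956ms (1)
3. 875.912ms @ 2 + 437.956ms (1)
4. 1313.869ms @ 3 + 437.956ms (1)
5. 1751.825ms @ 4 + 875.912ms (2)
6. 2627.737ms @ 6 + 875.912ms (2)
7. 3503.65ms @ 8 + 875.912ms (2)
8. 4379.562ms @ 10 + 175.182ms (2/5)
9. 4554.745ms @ 52/5 + 175.182ms (2/5)
10. 4729.927ms @ 54/5 + 175.182ms (2/5)
11. 4905.109ms @ 56/5 + 175.182ms (2/5)
12. 5080.292ms @ 58/5 + 175.182ms (2/5)

note 11 onset = 56/5b = 4905.109ms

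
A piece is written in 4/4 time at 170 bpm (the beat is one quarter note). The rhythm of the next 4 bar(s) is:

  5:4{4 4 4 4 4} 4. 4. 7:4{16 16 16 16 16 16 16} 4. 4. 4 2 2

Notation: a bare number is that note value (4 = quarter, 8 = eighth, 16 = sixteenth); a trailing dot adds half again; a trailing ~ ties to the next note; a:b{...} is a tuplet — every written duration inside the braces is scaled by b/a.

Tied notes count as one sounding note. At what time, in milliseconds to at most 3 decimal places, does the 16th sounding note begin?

1. 0.0ms @ 0 + 282.353ms (4/5)
2. 282.353ms @ 4/5 + 282.353ms (4/5)
3. 564.706ms @ 8/5 + 282.353ms (4/5)
4. 847.059ms @ 12/5 + 282.353ms (4/5)
5. 1129.412ms @ 16/5 + 282.353ms (4/5)
6. 1411.765ms @ 4 + 529.412ms (3/2)
7. 1941.176ms @ 11/2 + 529.412ms (3/2)
8. 2470.588ms @ 7 + 50.42ms (1/7)
9. 2521.008ms @ 50/7 + 50.42ms (1/7)
10. 2571.429ms @ 51/7 + 50.42ms (1/7)
11. 2621.849ms @ 52/7 + 50.42ms (1/7)
12. 2672.269ms @ 53/7 + 50.42ms (1/7)
13. 2722.689ms @ 54/7 + 50.42ms (1/7)
14. 2773.109ms @ 55/7 + 50.42ms (1/7)
15. 2823.529ms @ 8 + 529.412ms (3/2)
16. 3352.941ms @ 19/2 + 529.412ms (3/2)
17. 3882.353ms @ 11 + 352.941ms (1)
18. 4235.294ms @ 12 + 705.882ms (2)
19. 4941.176ms @ 14 + 705.882ms (2)

note 16 onset = 19/2b = 3352.941ms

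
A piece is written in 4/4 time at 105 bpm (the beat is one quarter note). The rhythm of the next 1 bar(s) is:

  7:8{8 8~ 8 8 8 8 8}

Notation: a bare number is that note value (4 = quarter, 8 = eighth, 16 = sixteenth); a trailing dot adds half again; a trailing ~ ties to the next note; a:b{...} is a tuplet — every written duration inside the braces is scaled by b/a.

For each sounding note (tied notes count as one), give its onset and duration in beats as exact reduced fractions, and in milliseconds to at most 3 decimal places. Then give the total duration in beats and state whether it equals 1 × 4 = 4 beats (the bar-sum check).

1) 0.0ms=0b +326.531ms=4/7b
2) 326.531ms=4/7b +653.061ms=8/7b
3) 979.592ms=12/7b +326.531ms=4/7b
4) 1306.122ms=16/7b +326.531ms=4/7b
5) 1632.653ms=20/7b +326.531ms=4/7b
6) 1959.184ms=24/7b +326.531ms=4/7b
Σ=4b of 4 (105bpm 4/4) — PASS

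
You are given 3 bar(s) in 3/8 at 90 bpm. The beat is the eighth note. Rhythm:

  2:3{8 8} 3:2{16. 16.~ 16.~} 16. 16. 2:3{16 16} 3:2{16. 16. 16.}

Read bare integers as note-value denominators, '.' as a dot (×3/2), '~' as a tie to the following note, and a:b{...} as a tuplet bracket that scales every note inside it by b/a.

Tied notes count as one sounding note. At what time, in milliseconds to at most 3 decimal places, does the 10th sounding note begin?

1. 0.0ms @ 0 + 1000.0ms (3/2)
2. 1000.0ms @ 3/2 + 1000.0ms (3/2)
3. 2000.0ms @ 3 + 333.333ms (1/2)
4. 2333.333ms @ 7/2 + 1166.667ms (7/4)
5. 3500.0ms @ 21/4 + 500.0ms (3/4)
6. 4000.0ms @ 6 + 500.0ms (3/4)
7. 4500.0ms @ 27/4 + 500.0ms (3/4)
8. 5000.0ms @ 15/2 + 333.333ms (1/2)
9. 5333.333ms @ 8 + 333.333ms (1/2)
10. 5666.667ms @ 17/2 + 333.333ms (1/2)

note 10 onset = 17/2b = 5666.667ms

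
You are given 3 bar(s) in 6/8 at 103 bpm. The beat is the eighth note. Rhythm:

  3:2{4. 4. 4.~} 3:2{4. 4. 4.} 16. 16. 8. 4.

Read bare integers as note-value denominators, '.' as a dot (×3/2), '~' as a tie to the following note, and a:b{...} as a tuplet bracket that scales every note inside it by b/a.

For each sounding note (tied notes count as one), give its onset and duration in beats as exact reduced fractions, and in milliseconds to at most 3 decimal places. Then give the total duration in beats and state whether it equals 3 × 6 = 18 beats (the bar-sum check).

1) 0.0ms=0b +1165.049ms=2b
2) 1165.049ms=2b +1165.049ms=2b
3) 2330.097ms=4b +2330.097ms=4b
4) 4660.194ms=8b +1165.049ms=2b
5) 5825.243ms=10b +1165.049ms=2b
6) 6990.291ms=12b +436.893ms=3/4b
7) 7427.184ms=51/4b +436.893ms=3/4b
8) 7864.078ms=27/2b +873.786ms=3/2b
9) 8737.864ms=15b +1747.573ms=3b
Σ=18b of 18 (103bpm 6/8) — PASS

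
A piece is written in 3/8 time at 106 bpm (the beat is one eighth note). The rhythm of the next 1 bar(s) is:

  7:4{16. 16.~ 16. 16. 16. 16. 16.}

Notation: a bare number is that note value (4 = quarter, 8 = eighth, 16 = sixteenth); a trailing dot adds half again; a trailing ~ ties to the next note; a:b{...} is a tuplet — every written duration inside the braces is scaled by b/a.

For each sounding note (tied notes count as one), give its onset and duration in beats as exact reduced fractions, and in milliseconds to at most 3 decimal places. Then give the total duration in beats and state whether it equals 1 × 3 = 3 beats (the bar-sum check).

1) 0.0ms=0b +242.588ms=3/7b
2) 242.588ms=3/7b +485.175ms=6/7b
3) 727.763ms=9/7b +242.588ms=3/7b
4) 970.35ms=12/7b +242.588ms=3/7b
5) 1212.938ms=15/7b +242.588ms=3/7b
6) 1455.526ms=18/7b +242.588ms=3/7b
Σ=3b of 3 (106bpm 3/8) — PASS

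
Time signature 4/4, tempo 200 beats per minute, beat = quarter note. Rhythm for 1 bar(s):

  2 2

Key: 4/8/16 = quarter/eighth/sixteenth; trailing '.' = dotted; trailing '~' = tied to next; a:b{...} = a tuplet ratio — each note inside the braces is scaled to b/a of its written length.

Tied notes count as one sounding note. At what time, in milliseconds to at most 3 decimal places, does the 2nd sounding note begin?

note 2 onset = 2b = 600.0ms

1. 0.0ms @ 0 + 600.0ms (2)
2. 600.0ms @ 2 + 600.0ms (2)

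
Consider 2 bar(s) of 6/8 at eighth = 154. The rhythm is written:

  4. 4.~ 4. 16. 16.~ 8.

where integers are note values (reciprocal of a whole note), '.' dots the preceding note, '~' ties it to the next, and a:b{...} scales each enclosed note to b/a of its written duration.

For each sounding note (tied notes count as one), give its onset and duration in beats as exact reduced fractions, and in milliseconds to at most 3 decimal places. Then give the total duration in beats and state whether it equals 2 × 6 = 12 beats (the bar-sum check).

1) 0.0ms=0b +1168.831ms=3b
2) 1168.831ms=3b +2337.662ms=6b
3) 3506.494ms=9b +292.208ms=3/4b
4) 3798.701ms=39/4b +876.623ms=9/4b
Σ=12b of 12 (154bpm 6/8) — PASS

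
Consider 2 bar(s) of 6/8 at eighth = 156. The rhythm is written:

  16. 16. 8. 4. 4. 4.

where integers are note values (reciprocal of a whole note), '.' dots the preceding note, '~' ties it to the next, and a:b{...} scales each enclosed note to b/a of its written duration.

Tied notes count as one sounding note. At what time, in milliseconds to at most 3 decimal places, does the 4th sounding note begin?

note 4 onset = 3b = 1153.846ms

1. 0.0ms @ 0 + 288.462ms (3/4)
2. 288.462ms @ 3/4 + 288.462ms (3/4)
3. 576.923ms @ 3/2 + 576.923ms (3/2)
4. 1153.846ms @ 3 + 1153.846ms (3)
5. 2307.692ms @ 6 + 1153.846ms (3)
6. 3461.538ms @ 9 + 1153.846ms (3)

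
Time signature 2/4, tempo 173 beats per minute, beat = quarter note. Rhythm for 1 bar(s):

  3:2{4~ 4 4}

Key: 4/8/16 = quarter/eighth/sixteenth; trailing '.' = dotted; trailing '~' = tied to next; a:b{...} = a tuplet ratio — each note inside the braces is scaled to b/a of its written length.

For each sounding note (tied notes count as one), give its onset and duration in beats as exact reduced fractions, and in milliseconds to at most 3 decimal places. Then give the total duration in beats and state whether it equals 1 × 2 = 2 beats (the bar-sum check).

1) 0.0ms=0b +462.428ms=4/3b
2) 462.428ms=4/3b +231.214ms=2/3b
Σ=2b of 2 (173bpm 2/4) — PASS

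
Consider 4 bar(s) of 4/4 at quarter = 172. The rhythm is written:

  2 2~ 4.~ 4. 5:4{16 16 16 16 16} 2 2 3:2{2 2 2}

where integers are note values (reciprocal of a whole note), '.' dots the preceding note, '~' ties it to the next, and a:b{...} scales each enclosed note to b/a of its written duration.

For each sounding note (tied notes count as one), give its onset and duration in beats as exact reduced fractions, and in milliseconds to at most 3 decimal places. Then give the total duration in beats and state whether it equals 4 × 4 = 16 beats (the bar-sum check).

1) 0.0ms=0b +697.674ms=2b
2) 697.674ms=2b +1744.186ms=5b
3) 2441.86ms=7b +69.767ms=1/5b
4) 2511.628ms=36/5b +69.767ms=1/5b
5) 2581.395ms=37/5b +69.767ms=1/5b
6) 2651.163ms=38/5b +69.767ms=1/5b
7) 2720.93ms=39/5b +69.767ms=1/5b
8) 2790.698ms=8b +697.674ms=2b
9) 3488.372ms=10b +697.674ms=2b
10) 4186.047ms=12b +465.116ms=4/3b
11) 4651.163ms=40/3b +465.116ms=4/3b
12) 5116.279ms=44/3b +465.116ms=4/3b
Σ=16b of 16 (172bpm 4/4) — PASS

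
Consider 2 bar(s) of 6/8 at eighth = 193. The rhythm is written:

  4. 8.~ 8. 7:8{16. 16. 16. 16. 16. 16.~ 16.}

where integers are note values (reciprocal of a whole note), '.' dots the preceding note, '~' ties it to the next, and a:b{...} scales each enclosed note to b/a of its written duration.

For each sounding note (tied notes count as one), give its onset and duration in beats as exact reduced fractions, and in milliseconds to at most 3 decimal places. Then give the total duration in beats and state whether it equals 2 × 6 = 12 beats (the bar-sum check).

1) 0.0ms=0b +932.642ms=3b
2) 932.642ms=3b +932.642ms=3b
3) 1865.285ms=6b +266.469ms=6/7b
4) 2131.754ms=48/7b +266.469ms=6/7b
5) 2398.224ms=54/7b +266.469ms=6/7b
6) 2664.693ms=60/7b +266.469ms=6/7b
7) 2931.162ms=66/7b +266.469ms=6/7b
8) 3197.631ms=72/7b +532.939ms=12/7b
Σ=12b of 12 (193bpm 6/8) — PASS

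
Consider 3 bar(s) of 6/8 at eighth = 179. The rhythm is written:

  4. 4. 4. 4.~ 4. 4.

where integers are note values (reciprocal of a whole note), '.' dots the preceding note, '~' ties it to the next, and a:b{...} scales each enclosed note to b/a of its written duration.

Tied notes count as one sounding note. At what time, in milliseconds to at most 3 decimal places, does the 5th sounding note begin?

1. 0.0ms @ 0 + 1005.587ms (3)
2. 1005.587ms @ 3 + 1005.587ms (3)
3. 2011.173ms @ 6 + 1005.587ms (3)
4. 3016.76ms @ 9 + 2011.173ms (6)
5. 5027.933ms @ 15 + 1005.587ms (3)

note 5 onset = 15b = 5027.933ms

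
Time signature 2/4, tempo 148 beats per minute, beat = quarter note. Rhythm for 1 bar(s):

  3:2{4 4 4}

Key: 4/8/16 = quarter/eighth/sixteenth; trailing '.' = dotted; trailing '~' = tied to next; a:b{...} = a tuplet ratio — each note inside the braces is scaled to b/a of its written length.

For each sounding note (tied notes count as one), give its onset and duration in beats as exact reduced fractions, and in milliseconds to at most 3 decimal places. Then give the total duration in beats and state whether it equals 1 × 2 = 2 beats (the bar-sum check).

1) 0.0ms=0b +270.27ms=2/3b
2) 270.27ms=2/3b +270.27ms=2/3b
3) 540.541ms=4/3b +270.27ms=2/3b
Σ=2b of 2 (148bpm 2/4) — PASS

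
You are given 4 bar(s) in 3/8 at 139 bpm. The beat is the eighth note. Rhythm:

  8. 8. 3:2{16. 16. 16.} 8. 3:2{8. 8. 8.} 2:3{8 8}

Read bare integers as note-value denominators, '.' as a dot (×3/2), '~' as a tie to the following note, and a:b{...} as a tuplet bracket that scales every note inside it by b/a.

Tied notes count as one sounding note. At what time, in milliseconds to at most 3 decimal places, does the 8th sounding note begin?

note 8 onset = 7b = 3021.583ms

1. 0.0ms @ 0 + 647.482ms (3/2)
2. 647.482ms @ 3/2 + 647.482ms (3/2)
3. 1294.964ms @ 3 + 215.827ms (1/2)
4. 1510.791ms @ 7/2 + 215.827ms (1/2)
5. 1726.619ms @ 4 + 215.827ms (1/2)
6. 1942.446ms @ 9/2 + 647.482ms (3/2)
7. 2589.928ms @ 6 + 431.655ms (1)
8. 3021.583ms @ 7 + 431.655ms (1)
9. 3453.237ms @ 8 + 431.655ms (1)
10. 3884.892ms @ 9 + 647.482ms (3/2)
11. 4532.374ms @ 21/2 + 647.482ms (3/2)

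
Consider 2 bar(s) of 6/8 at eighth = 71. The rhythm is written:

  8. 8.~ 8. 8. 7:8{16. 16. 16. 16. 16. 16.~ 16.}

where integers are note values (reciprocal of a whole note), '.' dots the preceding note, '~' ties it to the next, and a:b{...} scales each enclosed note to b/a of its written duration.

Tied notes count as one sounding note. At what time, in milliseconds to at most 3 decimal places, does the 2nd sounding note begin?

1. 0.0ms @ 0 + 1267.606ms (3/2)
2. 1267.606ms @ 3/2 + 2535.211ms (3)
3. 3802.817ms @ 9/2 + 1267.606ms (3/2)
4. 5070.423ms @ 6 + 724.346ms (6/7)
5. 5794.769ms @ 48/7 + 724.346ms (6/7)
6. 6519.115ms @ 54/7 + 724.346ms (6/7)
7. 7243.461ms @ 60/7 + 724.346ms (6/7)
8. 7967.807ms @ 66/7 + 724.346ms (6/7)
9. 8692.153ms @ 72/7 + 1448.692ms (12/7)

note 2 onset = 3/2b = 1267.606ms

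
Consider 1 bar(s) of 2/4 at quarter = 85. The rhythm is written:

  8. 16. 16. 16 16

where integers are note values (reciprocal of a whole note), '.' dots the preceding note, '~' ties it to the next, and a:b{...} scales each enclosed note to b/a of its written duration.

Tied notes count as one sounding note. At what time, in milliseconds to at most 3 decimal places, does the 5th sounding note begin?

1. 0.0ms @ 0 + 529.412ms (3/4)
2. 529.412ms @ 3/4 + 264.706ms (3/8)
3. 794.118ms @ 9/8 + 264.706ms (3/8)
4. 1058.824ms @ 3/2 + 176.471ms (1/4)
5. 1235.294ms @ 7/4 + 176.471ms (1/4)

note 5 onset = 7/4b = 1235.294ms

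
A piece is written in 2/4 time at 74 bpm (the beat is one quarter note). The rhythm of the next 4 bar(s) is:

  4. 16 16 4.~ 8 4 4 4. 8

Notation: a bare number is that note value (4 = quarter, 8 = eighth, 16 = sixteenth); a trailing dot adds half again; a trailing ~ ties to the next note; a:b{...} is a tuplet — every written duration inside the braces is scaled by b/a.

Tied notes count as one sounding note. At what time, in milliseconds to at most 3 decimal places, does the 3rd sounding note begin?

note 3 onset = 7/4b = 1418.919ms

1. 0.0ms @ 0 + 1216.216ms (3/2)
2. 1216.216ms @ 3/2 + 202.703ms (1/4)
3. 1418.919ms @ 7/4 + 202.703ms (1/4)
4. 1621.622ms @ 2 + 1621.622ms (2)
5. 3243.243ms @ 4 + 810.811ms (1)
6. 4054.054ms @ 5 + 810.811ms (1)
7. 4864.865ms @ 6 + 1216.216ms (3/2)
8. 6081.081ms @ 15/2 + 405.405ms (1/2)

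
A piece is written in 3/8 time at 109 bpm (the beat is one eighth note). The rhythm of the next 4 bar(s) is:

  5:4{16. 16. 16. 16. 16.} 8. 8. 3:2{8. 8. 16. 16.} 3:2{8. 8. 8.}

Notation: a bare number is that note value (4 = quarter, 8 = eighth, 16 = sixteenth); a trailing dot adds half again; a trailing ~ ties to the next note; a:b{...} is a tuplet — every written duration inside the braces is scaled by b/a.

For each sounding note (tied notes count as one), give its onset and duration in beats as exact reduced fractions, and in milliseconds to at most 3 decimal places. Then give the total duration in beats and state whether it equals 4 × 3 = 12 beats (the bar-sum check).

1) 0.0ms=0b +330.275ms=3/5b
2) 330.275ms=3/5b +330.275ms=3/5b
3) 660.55ms=6/5b +330.275ms=3/5b
4) 990.826ms=9/5b +330.275ms=3/5b
5) 1321.101ms=12/5b +330.275ms=3/5b
6) 1651.376ms=3b +825.688ms=3/2b
7) 2477.064ms=9/2b +825.688ms=3/2b
8) 3302.752ms=6b +550.459ms=1b
9) 3853.211ms=7b +550.459ms=1b
10) 4403.67ms=8b +275.229ms=1/2b
11) 4678.899ms=17/2b +275.229ms=1/2b
12) 4954.128ms=9b +550.459ms=1b
13) 5504.587ms=10b +550.459ms=1b
14) 6055.046ms=11b +550.459ms=1b
Σ=12b of 12 (109bpm 3/8) — PASS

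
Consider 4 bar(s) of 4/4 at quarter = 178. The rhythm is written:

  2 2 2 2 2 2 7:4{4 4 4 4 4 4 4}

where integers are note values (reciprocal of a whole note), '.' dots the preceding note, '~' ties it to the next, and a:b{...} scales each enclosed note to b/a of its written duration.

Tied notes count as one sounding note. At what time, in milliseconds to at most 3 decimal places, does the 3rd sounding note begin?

1. 0.0ms @ 0 + 674.157ms (2)
2. 674.157ms @ 2 + 674.157ms (2)
3. 1348.315ms @ 4 + 674.157ms (2)
4. 2022.472ms @ 6 + 674.157ms (2)
5. 2696.629ms @ 8 + 674.157ms (2)
6. 3370.787ms @ 10 + 674.157ms (2)
7. 4044.944ms @ 12 + 192.616ms (4/7)
8. 4237.56ms @ 88/7 + 192.616ms (4/7)
9. 4430.177ms @ 92/7 + 192.616ms (4/7)
10. 4622.793ms @ 96/7 + 192.616ms (4/7)
11. 4815.409ms @ 100/7 + 192.616ms (4/7)
12. 5008.026ms @ 104/7 + 192.616ms (4/7)
13. 5200.642ms @ 108/7 + 192.616ms (4/7)

note 3 onset = 4b = 1348.315ms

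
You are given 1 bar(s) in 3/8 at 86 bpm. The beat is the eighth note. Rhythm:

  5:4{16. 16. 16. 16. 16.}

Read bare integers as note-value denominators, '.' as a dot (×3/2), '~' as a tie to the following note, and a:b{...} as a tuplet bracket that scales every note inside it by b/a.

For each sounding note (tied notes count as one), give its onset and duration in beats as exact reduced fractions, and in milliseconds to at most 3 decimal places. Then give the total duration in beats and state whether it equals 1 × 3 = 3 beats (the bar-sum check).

1) 0.0ms=0b +418.605ms=3/5b
2) 418.605ms=3/5b +418.605ms=3/5b
3) 837.209ms=6/5b +418.605ms=3/5b
4) 1255.814ms=9/5b +418.605ms=3/5b
5) 1674.419ms=12/5b +418.605ms=3/5b
Σ=3b of 3 (86bpm 3/8) — PASS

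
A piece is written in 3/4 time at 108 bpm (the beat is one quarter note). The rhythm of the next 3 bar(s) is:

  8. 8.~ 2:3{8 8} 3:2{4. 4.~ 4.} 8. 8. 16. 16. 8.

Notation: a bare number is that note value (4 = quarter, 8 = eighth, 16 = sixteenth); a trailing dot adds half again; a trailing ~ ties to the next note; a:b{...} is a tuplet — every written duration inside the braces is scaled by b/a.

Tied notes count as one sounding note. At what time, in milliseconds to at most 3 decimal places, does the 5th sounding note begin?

1. 0.0ms @ 0 + 416.667ms (3/4)
2. 416.667ms @ 3/4 + 833.333ms (3/2)
3. 1250.0ms @ 9/4 + 416.667ms (3/4)
4. 1666.667ms @ 3 + 555.556ms (1)
5. 2222.222ms @ 4 + 1111.111ms (2)
6. 3333.333ms @ 6 + 416.667ms (3/4)
7. 3750.0ms @ 27/4 + 416.667ms (3/4)
8. 4166.667ms @ 15/2 + 208.333ms (3/8)
9. 4375.0ms @ 63/8 + 208.333ms (3/8)
10. 4583.333ms @ 33/4 + 416.667ms (3/4)

note 5 onset = 4b = 2222.222ms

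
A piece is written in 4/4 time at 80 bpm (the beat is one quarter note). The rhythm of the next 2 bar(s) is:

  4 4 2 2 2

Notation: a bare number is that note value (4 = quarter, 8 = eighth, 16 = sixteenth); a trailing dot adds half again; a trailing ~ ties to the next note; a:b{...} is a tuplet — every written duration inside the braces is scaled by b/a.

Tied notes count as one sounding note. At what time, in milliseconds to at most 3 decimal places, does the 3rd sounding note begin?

1. 0.0ms @ 0 + 750.0ms (1)
2. 750.0ms @ 1 + 750.0ms (1)
3. 1500.0ms @ 2 + 1500.0ms (2)
4. 3000.0ms @ 4 + 1500.0ms (2)
5. 4500.0ms @ 6 + 1500.0ms (2)

note 3 onset = 2b = 1500.0ms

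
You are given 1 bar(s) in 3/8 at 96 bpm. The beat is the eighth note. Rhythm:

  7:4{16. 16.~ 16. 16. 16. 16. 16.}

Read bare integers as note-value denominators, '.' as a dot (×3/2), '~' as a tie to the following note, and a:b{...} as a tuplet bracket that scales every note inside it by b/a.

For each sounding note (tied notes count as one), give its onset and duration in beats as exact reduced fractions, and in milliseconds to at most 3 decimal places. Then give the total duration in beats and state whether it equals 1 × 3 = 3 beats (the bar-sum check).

1) 0.0ms=0b +267.857ms=3/7b
2) 267.857ms=3/7b +535.714ms=6/7b
3) 803.571ms=9/7b +267.857ms=3/7b
4) 1071.429ms=12/7b +267.857ms=3/7b
5) 1339.286ms=15/7b +267.857ms=3/7b
6) 1607.143ms=18/7b +267.857ms=3/7b
Σ=3b of 3 (96bpm 3/8) — PASS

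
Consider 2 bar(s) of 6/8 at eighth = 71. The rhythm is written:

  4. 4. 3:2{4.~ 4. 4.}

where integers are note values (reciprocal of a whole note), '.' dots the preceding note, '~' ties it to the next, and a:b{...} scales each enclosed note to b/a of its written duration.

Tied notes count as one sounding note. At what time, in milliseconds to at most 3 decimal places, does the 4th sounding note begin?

note 4 onset = 10b = 8450.704ms

1. 0.0ms @ 0 + 2535.211ms (3)
2. 2535.211ms @ 3 + 2535.211ms (3)
3. 5070.423ms @ 6 + 3380.282ms (4)
4. 8450.704ms @ 10 + 1690.141ms (2)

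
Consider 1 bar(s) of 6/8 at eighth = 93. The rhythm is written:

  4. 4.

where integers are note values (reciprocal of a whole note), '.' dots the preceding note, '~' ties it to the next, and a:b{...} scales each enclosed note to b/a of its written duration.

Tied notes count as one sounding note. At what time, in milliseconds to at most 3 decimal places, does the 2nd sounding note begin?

note 2 onset = 3b = 1935.484ms

1. 0.0ms @ 0 + 1935.484ms (3)
2. 1935.484ms @ 3 + 1935.484ms (3)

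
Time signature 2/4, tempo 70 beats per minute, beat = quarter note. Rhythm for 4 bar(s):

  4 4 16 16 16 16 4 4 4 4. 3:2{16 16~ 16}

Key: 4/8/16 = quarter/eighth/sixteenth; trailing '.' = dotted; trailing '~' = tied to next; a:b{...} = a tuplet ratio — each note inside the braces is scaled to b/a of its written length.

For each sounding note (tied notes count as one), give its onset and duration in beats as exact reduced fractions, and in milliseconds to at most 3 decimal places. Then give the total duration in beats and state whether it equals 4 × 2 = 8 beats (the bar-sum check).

1) 0.0ms=0b +857.143ms=1b
2) 857.143ms=1b +857.143ms=1b
3) 1714.286ms=2b +214.286ms=1/4b
4) 1928.571ms=9/4b +214.286ms=1/4b
5) 2142.857ms=5/2b +214.286ms=1/4b
6) 2357.143ms=11/4b +214.286ms=1/4b
7) 2571.429ms=3b +857.143ms=1b
8) 3428.571ms=4b +857.143ms=1b
9) 4285.714ms=5b +857.143ms=1b
10) 5142.857ms=6b +1285.714ms=3/2b
11) 6428.571ms=15/2b +142.857ms=1/6b
12) 6571.429ms=23/3b +285.714ms=1/3b
Σ=8b of 8 (70bpm 2/4) — PASS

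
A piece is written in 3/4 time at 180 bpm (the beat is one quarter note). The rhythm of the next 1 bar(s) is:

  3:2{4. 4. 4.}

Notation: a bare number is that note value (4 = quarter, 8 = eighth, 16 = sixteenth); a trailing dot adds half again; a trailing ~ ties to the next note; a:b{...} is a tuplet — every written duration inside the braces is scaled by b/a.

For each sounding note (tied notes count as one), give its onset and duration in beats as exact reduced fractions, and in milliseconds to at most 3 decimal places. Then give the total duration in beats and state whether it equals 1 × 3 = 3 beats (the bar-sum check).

1) 0.0ms=0b +333.333ms=1b
2) 333.333ms=1b +333.333ms=1b
3) 666.667ms=2b +333.333ms=1b
Σ=3b of 3 (180bpm 3/4) — PASS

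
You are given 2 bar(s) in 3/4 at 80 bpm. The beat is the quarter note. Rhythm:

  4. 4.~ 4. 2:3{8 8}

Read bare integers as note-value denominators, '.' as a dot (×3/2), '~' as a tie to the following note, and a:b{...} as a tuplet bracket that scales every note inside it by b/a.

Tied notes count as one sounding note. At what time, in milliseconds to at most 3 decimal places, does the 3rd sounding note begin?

1. 0.0ms @ 0 + 1125.0ms (3/2)
2. 1125.0ms @ 3/2 + 2250.0ms (3)
3. 3375.0ms @ 9/2 + 562.5ms (3/4)
4. 3937.5ms @ 21/4 + 562.5ms (3/4)

note 3 onset = 9/2b = 3375.0ms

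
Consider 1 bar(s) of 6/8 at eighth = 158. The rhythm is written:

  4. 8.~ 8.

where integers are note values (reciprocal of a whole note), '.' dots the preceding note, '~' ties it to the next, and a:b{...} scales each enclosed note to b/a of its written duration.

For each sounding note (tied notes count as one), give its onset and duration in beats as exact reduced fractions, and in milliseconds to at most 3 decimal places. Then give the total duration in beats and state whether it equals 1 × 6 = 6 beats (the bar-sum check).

1) 0.0ms=0b +1139.241ms=3b
2) 1139.241ms=3b +1139.241ms=3b
Σ=6b of 6 (158bpm 6/8) — PASS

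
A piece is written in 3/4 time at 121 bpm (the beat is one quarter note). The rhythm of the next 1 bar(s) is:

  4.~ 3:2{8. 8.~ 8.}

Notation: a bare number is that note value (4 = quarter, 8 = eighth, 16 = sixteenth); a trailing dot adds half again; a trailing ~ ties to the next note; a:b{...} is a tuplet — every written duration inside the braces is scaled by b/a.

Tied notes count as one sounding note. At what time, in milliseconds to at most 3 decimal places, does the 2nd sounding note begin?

note 2 onset = 2b = 991.736ms

1. 0.0ms @ 0 + 991.736ms (2)
2. 991.736ms @ 2 + 495.868ms (1)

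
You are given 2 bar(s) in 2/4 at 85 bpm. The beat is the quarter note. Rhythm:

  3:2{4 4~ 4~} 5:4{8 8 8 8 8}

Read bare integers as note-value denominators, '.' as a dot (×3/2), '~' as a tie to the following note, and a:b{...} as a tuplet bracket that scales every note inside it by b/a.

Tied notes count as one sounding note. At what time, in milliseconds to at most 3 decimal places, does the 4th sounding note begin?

1. 0.0ms @ 0 + 470.588ms (2/3)
2. 470.588ms @ 2/3 + 1223.529ms (26/15)
3. 1694.118ms @ 12/5 + 282.353ms (2/5)
4. 1976.471ms @ 14/5 + 282.353ms (2/5)
5. 2258.824ms @ 16/5 + 282.353ms (2/5)
6. 2541.176ms @ 18/5 + 282.353ms (2/5)

note 4 onset = 14/5b = 1976.471ms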